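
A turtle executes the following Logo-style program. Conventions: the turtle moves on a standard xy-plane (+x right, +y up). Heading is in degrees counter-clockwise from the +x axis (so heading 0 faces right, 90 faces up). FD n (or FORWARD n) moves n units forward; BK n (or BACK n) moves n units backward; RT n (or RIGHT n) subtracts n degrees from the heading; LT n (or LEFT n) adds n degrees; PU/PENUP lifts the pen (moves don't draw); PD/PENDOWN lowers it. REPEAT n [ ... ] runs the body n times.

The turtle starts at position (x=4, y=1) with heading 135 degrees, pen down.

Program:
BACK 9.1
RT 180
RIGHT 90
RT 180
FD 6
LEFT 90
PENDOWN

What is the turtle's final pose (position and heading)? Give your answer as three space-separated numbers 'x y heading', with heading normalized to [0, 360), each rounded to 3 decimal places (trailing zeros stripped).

Answer: 14.677 -1.192 135

Derivation:
Executing turtle program step by step:
Start: pos=(4,1), heading=135, pen down
BK 9.1: (4,1) -> (10.435,-5.435) [heading=135, draw]
RT 180: heading 135 -> 315
RT 90: heading 315 -> 225
RT 180: heading 225 -> 45
FD 6: (10.435,-5.435) -> (14.677,-1.192) [heading=45, draw]
LT 90: heading 45 -> 135
PD: pen down
Final: pos=(14.677,-1.192), heading=135, 2 segment(s) drawn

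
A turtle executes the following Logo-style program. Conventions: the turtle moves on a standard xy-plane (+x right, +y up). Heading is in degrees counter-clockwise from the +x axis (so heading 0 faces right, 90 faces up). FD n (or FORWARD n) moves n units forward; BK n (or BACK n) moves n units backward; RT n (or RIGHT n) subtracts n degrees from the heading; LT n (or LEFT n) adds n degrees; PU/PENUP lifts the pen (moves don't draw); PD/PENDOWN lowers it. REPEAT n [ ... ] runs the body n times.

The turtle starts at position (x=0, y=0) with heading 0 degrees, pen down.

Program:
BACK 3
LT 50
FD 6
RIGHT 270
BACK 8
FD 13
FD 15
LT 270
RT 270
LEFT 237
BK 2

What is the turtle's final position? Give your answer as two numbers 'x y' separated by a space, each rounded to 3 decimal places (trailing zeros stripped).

Executing turtle program step by step:
Start: pos=(0,0), heading=0, pen down
BK 3: (0,0) -> (-3,0) [heading=0, draw]
LT 50: heading 0 -> 50
FD 6: (-3,0) -> (0.857,4.596) [heading=50, draw]
RT 270: heading 50 -> 140
BK 8: (0.857,4.596) -> (6.985,-0.546) [heading=140, draw]
FD 13: (6.985,-0.546) -> (-2.973,7.81) [heading=140, draw]
FD 15: (-2.973,7.81) -> (-14.464,17.452) [heading=140, draw]
LT 270: heading 140 -> 50
RT 270: heading 50 -> 140
LT 237: heading 140 -> 17
BK 2: (-14.464,17.452) -> (-16.377,16.867) [heading=17, draw]
Final: pos=(-16.377,16.867), heading=17, 6 segment(s) drawn

Answer: -16.377 16.867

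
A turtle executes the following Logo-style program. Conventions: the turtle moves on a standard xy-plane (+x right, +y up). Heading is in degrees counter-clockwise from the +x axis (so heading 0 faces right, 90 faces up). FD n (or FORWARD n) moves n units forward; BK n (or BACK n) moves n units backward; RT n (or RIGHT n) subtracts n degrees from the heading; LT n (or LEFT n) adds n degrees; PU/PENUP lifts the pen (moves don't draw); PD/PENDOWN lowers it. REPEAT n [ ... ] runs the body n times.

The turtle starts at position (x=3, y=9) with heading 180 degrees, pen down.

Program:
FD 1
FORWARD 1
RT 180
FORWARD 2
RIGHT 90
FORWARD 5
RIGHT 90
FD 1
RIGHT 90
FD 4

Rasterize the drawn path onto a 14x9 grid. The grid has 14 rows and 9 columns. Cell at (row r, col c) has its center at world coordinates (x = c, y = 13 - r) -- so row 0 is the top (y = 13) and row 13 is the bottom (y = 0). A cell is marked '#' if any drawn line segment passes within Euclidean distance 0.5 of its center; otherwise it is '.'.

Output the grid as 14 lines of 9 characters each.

Segment 0: (3,9) -> (2,9)
Segment 1: (2,9) -> (1,9)
Segment 2: (1,9) -> (3,9)
Segment 3: (3,9) -> (3,4)
Segment 4: (3,4) -> (2,4)
Segment 5: (2,4) -> (2,8)

Answer: .........
.........
.........
.........
.###.....
..##.....
..##.....
..##.....
..##.....
..##.....
.........
.........
.........
.........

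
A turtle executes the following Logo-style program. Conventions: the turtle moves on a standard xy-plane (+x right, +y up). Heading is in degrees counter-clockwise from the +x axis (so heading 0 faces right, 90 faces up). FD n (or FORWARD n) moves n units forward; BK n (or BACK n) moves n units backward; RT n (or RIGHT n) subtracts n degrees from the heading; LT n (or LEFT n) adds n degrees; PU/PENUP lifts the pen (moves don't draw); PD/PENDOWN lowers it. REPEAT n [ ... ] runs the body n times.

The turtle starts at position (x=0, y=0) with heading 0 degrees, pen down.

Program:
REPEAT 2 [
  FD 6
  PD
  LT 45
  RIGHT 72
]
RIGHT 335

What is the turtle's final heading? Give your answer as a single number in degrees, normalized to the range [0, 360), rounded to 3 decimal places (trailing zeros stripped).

Answer: 331

Derivation:
Executing turtle program step by step:
Start: pos=(0,0), heading=0, pen down
REPEAT 2 [
  -- iteration 1/2 --
  FD 6: (0,0) -> (6,0) [heading=0, draw]
  PD: pen down
  LT 45: heading 0 -> 45
  RT 72: heading 45 -> 333
  -- iteration 2/2 --
  FD 6: (6,0) -> (11.346,-2.724) [heading=333, draw]
  PD: pen down
  LT 45: heading 333 -> 18
  RT 72: heading 18 -> 306
]
RT 335: heading 306 -> 331
Final: pos=(11.346,-2.724), heading=331, 2 segment(s) drawn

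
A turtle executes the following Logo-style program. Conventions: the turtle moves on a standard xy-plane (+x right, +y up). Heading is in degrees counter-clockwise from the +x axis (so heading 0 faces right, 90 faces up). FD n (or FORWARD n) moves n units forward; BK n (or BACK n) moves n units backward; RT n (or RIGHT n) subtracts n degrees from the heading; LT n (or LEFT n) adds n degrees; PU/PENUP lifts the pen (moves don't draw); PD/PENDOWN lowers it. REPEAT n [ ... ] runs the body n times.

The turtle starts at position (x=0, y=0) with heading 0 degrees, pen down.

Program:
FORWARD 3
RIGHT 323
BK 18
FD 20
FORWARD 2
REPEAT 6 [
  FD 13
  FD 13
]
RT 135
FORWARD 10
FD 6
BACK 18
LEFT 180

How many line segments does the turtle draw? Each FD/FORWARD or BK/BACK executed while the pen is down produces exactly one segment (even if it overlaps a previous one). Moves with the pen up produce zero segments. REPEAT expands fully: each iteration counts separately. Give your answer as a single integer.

Executing turtle program step by step:
Start: pos=(0,0), heading=0, pen down
FD 3: (0,0) -> (3,0) [heading=0, draw]
RT 323: heading 0 -> 37
BK 18: (3,0) -> (-11.375,-10.833) [heading=37, draw]
FD 20: (-11.375,-10.833) -> (4.597,1.204) [heading=37, draw]
FD 2: (4.597,1.204) -> (6.195,2.407) [heading=37, draw]
REPEAT 6 [
  -- iteration 1/6 --
  FD 13: (6.195,2.407) -> (16.577,10.231) [heading=37, draw]
  FD 13: (16.577,10.231) -> (26.959,18.054) [heading=37, draw]
  -- iteration 2/6 --
  FD 13: (26.959,18.054) -> (37.341,25.878) [heading=37, draw]
  FD 13: (37.341,25.878) -> (47.724,33.702) [heading=37, draw]
  -- iteration 3/6 --
  FD 13: (47.724,33.702) -> (58.106,41.525) [heading=37, draw]
  FD 13: (58.106,41.525) -> (68.488,49.349) [heading=37, draw]
  -- iteration 4/6 --
  FD 13: (68.488,49.349) -> (78.87,57.172) [heading=37, draw]
  FD 13: (78.87,57.172) -> (89.253,64.996) [heading=37, draw]
  -- iteration 5/6 --
  FD 13: (89.253,64.996) -> (99.635,72.82) [heading=37, draw]
  FD 13: (99.635,72.82) -> (110.017,80.643) [heading=37, draw]
  -- iteration 6/6 --
  FD 13: (110.017,80.643) -> (120.399,88.467) [heading=37, draw]
  FD 13: (120.399,88.467) -> (130.782,96.29) [heading=37, draw]
]
RT 135: heading 37 -> 262
FD 10: (130.782,96.29) -> (129.39,86.388) [heading=262, draw]
FD 6: (129.39,86.388) -> (128.555,80.446) [heading=262, draw]
BK 18: (128.555,80.446) -> (131.06,98.271) [heading=262, draw]
LT 180: heading 262 -> 82
Final: pos=(131.06,98.271), heading=82, 19 segment(s) drawn
Segments drawn: 19

Answer: 19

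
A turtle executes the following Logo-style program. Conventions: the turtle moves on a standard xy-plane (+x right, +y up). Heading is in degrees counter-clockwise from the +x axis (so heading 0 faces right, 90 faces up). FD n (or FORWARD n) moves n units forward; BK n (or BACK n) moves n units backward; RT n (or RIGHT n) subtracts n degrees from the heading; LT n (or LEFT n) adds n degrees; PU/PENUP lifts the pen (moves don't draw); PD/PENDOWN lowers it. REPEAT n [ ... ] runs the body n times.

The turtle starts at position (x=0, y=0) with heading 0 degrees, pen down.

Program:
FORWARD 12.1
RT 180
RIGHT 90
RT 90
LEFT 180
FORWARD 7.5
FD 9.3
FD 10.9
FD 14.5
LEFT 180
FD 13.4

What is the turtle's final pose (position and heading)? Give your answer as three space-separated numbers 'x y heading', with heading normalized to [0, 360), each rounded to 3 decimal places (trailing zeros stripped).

Executing turtle program step by step:
Start: pos=(0,0), heading=0, pen down
FD 12.1: (0,0) -> (12.1,0) [heading=0, draw]
RT 180: heading 0 -> 180
RT 90: heading 180 -> 90
RT 90: heading 90 -> 0
LT 180: heading 0 -> 180
FD 7.5: (12.1,0) -> (4.6,0) [heading=180, draw]
FD 9.3: (4.6,0) -> (-4.7,0) [heading=180, draw]
FD 10.9: (-4.7,0) -> (-15.6,0) [heading=180, draw]
FD 14.5: (-15.6,0) -> (-30.1,0) [heading=180, draw]
LT 180: heading 180 -> 0
FD 13.4: (-30.1,0) -> (-16.7,0) [heading=0, draw]
Final: pos=(-16.7,0), heading=0, 6 segment(s) drawn

Answer: -16.7 0 0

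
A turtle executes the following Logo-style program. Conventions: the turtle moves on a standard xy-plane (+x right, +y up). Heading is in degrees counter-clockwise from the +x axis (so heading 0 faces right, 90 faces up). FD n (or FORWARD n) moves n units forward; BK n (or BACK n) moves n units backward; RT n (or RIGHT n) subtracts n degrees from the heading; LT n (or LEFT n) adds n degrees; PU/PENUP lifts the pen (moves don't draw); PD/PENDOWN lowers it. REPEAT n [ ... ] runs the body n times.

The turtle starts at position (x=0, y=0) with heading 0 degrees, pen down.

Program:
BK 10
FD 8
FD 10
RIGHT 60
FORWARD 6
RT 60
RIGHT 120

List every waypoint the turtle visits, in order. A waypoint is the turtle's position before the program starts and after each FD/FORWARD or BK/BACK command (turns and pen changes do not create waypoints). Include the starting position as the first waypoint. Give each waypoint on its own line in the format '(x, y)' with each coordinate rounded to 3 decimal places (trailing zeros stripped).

Executing turtle program step by step:
Start: pos=(0,0), heading=0, pen down
BK 10: (0,0) -> (-10,0) [heading=0, draw]
FD 8: (-10,0) -> (-2,0) [heading=0, draw]
FD 10: (-2,0) -> (8,0) [heading=0, draw]
RT 60: heading 0 -> 300
FD 6: (8,0) -> (11,-5.196) [heading=300, draw]
RT 60: heading 300 -> 240
RT 120: heading 240 -> 120
Final: pos=(11,-5.196), heading=120, 4 segment(s) drawn
Waypoints (5 total):
(0, 0)
(-10, 0)
(-2, 0)
(8, 0)
(11, -5.196)

Answer: (0, 0)
(-10, 0)
(-2, 0)
(8, 0)
(11, -5.196)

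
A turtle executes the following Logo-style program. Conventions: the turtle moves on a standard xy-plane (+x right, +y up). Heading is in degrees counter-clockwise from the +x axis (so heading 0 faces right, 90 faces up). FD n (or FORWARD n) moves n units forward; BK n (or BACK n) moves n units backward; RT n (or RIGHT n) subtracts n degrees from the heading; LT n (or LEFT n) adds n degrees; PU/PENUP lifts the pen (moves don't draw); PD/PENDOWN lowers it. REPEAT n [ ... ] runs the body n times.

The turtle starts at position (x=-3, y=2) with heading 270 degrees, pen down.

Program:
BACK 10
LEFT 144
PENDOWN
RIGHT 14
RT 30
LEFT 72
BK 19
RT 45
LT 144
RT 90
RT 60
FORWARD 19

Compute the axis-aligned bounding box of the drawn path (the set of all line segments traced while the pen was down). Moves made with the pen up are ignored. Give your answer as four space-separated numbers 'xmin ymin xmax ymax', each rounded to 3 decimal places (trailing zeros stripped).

Executing turtle program step by step:
Start: pos=(-3,2), heading=270, pen down
BK 10: (-3,2) -> (-3,12) [heading=270, draw]
LT 144: heading 270 -> 54
PD: pen down
RT 14: heading 54 -> 40
RT 30: heading 40 -> 10
LT 72: heading 10 -> 82
BK 19: (-3,12) -> (-5.644,-6.815) [heading=82, draw]
RT 45: heading 82 -> 37
LT 144: heading 37 -> 181
RT 90: heading 181 -> 91
RT 60: heading 91 -> 31
FD 19: (-5.644,-6.815) -> (10.642,2.971) [heading=31, draw]
Final: pos=(10.642,2.971), heading=31, 3 segment(s) drawn

Segment endpoints: x in {-5.644, -3, -3, 10.642}, y in {-6.815, 2, 2.971, 12}
xmin=-5.644, ymin=-6.815, xmax=10.642, ymax=12

Answer: -5.644 -6.815 10.642 12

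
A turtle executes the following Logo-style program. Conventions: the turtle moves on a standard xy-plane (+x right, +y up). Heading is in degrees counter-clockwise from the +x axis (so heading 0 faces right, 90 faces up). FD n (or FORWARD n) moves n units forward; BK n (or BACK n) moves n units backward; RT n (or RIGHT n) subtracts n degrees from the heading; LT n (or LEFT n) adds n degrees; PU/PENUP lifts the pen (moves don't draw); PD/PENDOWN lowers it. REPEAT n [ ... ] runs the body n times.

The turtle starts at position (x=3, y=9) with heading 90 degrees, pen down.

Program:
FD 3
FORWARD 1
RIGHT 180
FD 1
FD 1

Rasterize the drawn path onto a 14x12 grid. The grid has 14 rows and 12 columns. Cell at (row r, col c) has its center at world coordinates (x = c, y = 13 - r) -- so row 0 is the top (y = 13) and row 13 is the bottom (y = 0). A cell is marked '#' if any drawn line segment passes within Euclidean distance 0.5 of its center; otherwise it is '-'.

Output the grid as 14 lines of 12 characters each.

Answer: ---#--------
---#--------
---#--------
---#--------
---#--------
------------
------------
------------
------------
------------
------------
------------
------------
------------

Derivation:
Segment 0: (3,9) -> (3,12)
Segment 1: (3,12) -> (3,13)
Segment 2: (3,13) -> (3,12)
Segment 3: (3,12) -> (3,11)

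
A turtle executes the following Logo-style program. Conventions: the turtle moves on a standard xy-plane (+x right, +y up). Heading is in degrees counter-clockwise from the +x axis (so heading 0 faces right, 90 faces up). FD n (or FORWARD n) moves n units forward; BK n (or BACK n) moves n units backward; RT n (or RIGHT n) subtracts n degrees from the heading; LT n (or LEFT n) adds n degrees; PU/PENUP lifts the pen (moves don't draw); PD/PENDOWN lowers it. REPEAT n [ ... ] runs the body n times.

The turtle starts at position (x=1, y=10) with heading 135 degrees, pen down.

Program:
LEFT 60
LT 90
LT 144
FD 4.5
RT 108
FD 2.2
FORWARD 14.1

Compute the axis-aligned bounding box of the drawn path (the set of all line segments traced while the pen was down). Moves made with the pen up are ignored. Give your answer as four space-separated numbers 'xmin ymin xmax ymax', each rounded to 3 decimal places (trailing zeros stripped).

Answer: 1 3.943 15.28 14.201

Derivation:
Executing turtle program step by step:
Start: pos=(1,10), heading=135, pen down
LT 60: heading 135 -> 195
LT 90: heading 195 -> 285
LT 144: heading 285 -> 69
FD 4.5: (1,10) -> (2.613,14.201) [heading=69, draw]
RT 108: heading 69 -> 321
FD 2.2: (2.613,14.201) -> (4.322,12.817) [heading=321, draw]
FD 14.1: (4.322,12.817) -> (15.28,3.943) [heading=321, draw]
Final: pos=(15.28,3.943), heading=321, 3 segment(s) drawn

Segment endpoints: x in {1, 2.613, 4.322, 15.28}, y in {3.943, 10, 12.817, 14.201}
xmin=1, ymin=3.943, xmax=15.28, ymax=14.201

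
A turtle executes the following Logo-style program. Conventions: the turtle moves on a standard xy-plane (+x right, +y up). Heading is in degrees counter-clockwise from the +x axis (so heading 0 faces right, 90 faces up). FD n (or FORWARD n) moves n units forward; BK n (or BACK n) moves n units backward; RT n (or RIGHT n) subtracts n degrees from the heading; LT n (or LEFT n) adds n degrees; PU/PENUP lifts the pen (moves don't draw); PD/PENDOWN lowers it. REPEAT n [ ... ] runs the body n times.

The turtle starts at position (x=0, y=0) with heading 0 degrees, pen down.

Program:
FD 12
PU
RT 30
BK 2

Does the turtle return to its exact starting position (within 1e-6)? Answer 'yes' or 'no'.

Executing turtle program step by step:
Start: pos=(0,0), heading=0, pen down
FD 12: (0,0) -> (12,0) [heading=0, draw]
PU: pen up
RT 30: heading 0 -> 330
BK 2: (12,0) -> (10.268,1) [heading=330, move]
Final: pos=(10.268,1), heading=330, 1 segment(s) drawn

Start position: (0, 0)
Final position: (10.268, 1)
Distance = 10.317; >= 1e-6 -> NOT closed

Answer: no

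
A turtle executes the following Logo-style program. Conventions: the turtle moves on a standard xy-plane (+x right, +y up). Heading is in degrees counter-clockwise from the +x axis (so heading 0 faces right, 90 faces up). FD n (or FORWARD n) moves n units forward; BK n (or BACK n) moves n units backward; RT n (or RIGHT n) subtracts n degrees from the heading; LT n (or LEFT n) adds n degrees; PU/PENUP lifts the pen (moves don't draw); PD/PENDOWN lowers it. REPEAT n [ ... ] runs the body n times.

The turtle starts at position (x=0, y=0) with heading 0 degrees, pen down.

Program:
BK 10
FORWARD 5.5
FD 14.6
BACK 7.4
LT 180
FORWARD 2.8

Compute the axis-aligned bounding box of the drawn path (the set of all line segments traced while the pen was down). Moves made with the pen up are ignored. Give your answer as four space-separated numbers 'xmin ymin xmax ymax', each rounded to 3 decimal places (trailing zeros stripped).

Answer: -10 0 10.1 0

Derivation:
Executing turtle program step by step:
Start: pos=(0,0), heading=0, pen down
BK 10: (0,0) -> (-10,0) [heading=0, draw]
FD 5.5: (-10,0) -> (-4.5,0) [heading=0, draw]
FD 14.6: (-4.5,0) -> (10.1,0) [heading=0, draw]
BK 7.4: (10.1,0) -> (2.7,0) [heading=0, draw]
LT 180: heading 0 -> 180
FD 2.8: (2.7,0) -> (-0.1,0) [heading=180, draw]
Final: pos=(-0.1,0), heading=180, 5 segment(s) drawn

Segment endpoints: x in {-10, -4.5, -0.1, 0, 2.7, 10.1}, y in {0, 0}
xmin=-10, ymin=0, xmax=10.1, ymax=0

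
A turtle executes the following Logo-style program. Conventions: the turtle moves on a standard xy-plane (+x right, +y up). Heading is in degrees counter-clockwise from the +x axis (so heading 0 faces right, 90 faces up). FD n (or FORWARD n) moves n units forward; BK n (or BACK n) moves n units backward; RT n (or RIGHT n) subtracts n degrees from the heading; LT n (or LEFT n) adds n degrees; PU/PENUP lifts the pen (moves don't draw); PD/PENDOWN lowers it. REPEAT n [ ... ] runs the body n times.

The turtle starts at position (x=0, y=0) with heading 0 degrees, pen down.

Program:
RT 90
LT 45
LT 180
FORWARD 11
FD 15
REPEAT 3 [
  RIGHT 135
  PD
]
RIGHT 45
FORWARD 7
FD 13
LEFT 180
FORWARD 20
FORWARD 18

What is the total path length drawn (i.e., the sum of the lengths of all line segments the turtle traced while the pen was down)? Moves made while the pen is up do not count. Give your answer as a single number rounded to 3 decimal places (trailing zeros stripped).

Executing turtle program step by step:
Start: pos=(0,0), heading=0, pen down
RT 90: heading 0 -> 270
LT 45: heading 270 -> 315
LT 180: heading 315 -> 135
FD 11: (0,0) -> (-7.778,7.778) [heading=135, draw]
FD 15: (-7.778,7.778) -> (-18.385,18.385) [heading=135, draw]
REPEAT 3 [
  -- iteration 1/3 --
  RT 135: heading 135 -> 0
  PD: pen down
  -- iteration 2/3 --
  RT 135: heading 0 -> 225
  PD: pen down
  -- iteration 3/3 --
  RT 135: heading 225 -> 90
  PD: pen down
]
RT 45: heading 90 -> 45
FD 7: (-18.385,18.385) -> (-13.435,23.335) [heading=45, draw]
FD 13: (-13.435,23.335) -> (-4.243,32.527) [heading=45, draw]
LT 180: heading 45 -> 225
FD 20: (-4.243,32.527) -> (-18.385,18.385) [heading=225, draw]
FD 18: (-18.385,18.385) -> (-31.113,5.657) [heading=225, draw]
Final: pos=(-31.113,5.657), heading=225, 6 segment(s) drawn

Segment lengths:
  seg 1: (0,0) -> (-7.778,7.778), length = 11
  seg 2: (-7.778,7.778) -> (-18.385,18.385), length = 15
  seg 3: (-18.385,18.385) -> (-13.435,23.335), length = 7
  seg 4: (-13.435,23.335) -> (-4.243,32.527), length = 13
  seg 5: (-4.243,32.527) -> (-18.385,18.385), length = 20
  seg 6: (-18.385,18.385) -> (-31.113,5.657), length = 18
Total = 84

Answer: 84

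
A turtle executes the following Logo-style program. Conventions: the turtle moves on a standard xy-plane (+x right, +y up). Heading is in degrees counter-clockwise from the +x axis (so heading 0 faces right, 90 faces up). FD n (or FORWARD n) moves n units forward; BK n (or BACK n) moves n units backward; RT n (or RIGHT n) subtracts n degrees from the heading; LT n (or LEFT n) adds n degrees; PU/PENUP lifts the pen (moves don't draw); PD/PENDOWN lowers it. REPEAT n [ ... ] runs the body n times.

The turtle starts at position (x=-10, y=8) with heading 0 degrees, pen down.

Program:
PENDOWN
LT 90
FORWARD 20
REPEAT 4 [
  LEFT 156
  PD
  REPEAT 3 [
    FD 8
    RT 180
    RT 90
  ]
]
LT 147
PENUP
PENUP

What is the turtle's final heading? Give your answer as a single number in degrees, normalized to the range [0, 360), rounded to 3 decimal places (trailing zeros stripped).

Executing turtle program step by step:
Start: pos=(-10,8), heading=0, pen down
PD: pen down
LT 90: heading 0 -> 90
FD 20: (-10,8) -> (-10,28) [heading=90, draw]
REPEAT 4 [
  -- iteration 1/4 --
  LT 156: heading 90 -> 246
  PD: pen down
  REPEAT 3 [
    -- iteration 1/3 --
    FD 8: (-10,28) -> (-13.254,20.692) [heading=246, draw]
    RT 180: heading 246 -> 66
    RT 90: heading 66 -> 336
    -- iteration 2/3 --
    FD 8: (-13.254,20.692) -> (-5.946,17.438) [heading=336, draw]
    RT 180: heading 336 -> 156
    RT 90: heading 156 -> 66
    -- iteration 3/3 --
    FD 8: (-5.946,17.438) -> (-2.692,24.746) [heading=66, draw]
    RT 180: heading 66 -> 246
    RT 90: heading 246 -> 156
  ]
  -- iteration 2/4 --
  LT 156: heading 156 -> 312
  PD: pen down
  REPEAT 3 [
    -- iteration 1/3 --
    FD 8: (-2.692,24.746) -> (2.661,18.801) [heading=312, draw]
    RT 180: heading 312 -> 132
    RT 90: heading 132 -> 42
    -- iteration 2/3 --
    FD 8: (2.661,18.801) -> (8.607,24.154) [heading=42, draw]
    RT 180: heading 42 -> 222
    RT 90: heading 222 -> 132
    -- iteration 3/3 --
    FD 8: (8.607,24.154) -> (3.254,30.099) [heading=132, draw]
    RT 180: heading 132 -> 312
    RT 90: heading 312 -> 222
  ]
  -- iteration 3/4 --
  LT 156: heading 222 -> 18
  PD: pen down
  REPEAT 3 [
    -- iteration 1/3 --
    FD 8: (3.254,30.099) -> (10.862,32.571) [heading=18, draw]
    RT 180: heading 18 -> 198
    RT 90: heading 198 -> 108
    -- iteration 2/3 --
    FD 8: (10.862,32.571) -> (8.39,40.18) [heading=108, draw]
    RT 180: heading 108 -> 288
    RT 90: heading 288 -> 198
    -- iteration 3/3 --
    FD 8: (8.39,40.18) -> (0.781,37.708) [heading=198, draw]
    RT 180: heading 198 -> 18
    RT 90: heading 18 -> 288
  ]
  -- iteration 4/4 --
  LT 156: heading 288 -> 84
  PD: pen down
  REPEAT 3 [
    -- iteration 1/3 --
    FD 8: (0.781,37.708) -> (1.618,45.664) [heading=84, draw]
    RT 180: heading 84 -> 264
    RT 90: heading 264 -> 174
    -- iteration 2/3 --
    FD 8: (1.618,45.664) -> (-6.339,46.5) [heading=174, draw]
    RT 180: heading 174 -> 354
    RT 90: heading 354 -> 264
    -- iteration 3/3 --
    FD 8: (-6.339,46.5) -> (-7.175,38.544) [heading=264, draw]
    RT 180: heading 264 -> 84
    RT 90: heading 84 -> 354
  ]
]
LT 147: heading 354 -> 141
PU: pen up
PU: pen up
Final: pos=(-7.175,38.544), heading=141, 13 segment(s) drawn

Answer: 141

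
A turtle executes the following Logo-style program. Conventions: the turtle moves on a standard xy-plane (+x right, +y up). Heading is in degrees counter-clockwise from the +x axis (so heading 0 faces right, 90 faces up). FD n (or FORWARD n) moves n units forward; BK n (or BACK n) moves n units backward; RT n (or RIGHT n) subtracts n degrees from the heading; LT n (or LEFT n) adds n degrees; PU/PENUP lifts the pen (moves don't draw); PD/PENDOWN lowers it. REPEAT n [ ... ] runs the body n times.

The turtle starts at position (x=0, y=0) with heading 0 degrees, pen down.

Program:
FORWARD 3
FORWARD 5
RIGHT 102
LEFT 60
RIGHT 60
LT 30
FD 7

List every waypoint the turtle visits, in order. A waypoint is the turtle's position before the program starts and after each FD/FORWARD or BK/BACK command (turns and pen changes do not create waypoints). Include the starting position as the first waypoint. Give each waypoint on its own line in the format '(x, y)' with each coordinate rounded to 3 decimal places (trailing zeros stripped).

Answer: (0, 0)
(3, 0)
(8, 0)
(10.163, -6.657)

Derivation:
Executing turtle program step by step:
Start: pos=(0,0), heading=0, pen down
FD 3: (0,0) -> (3,0) [heading=0, draw]
FD 5: (3,0) -> (8,0) [heading=0, draw]
RT 102: heading 0 -> 258
LT 60: heading 258 -> 318
RT 60: heading 318 -> 258
LT 30: heading 258 -> 288
FD 7: (8,0) -> (10.163,-6.657) [heading=288, draw]
Final: pos=(10.163,-6.657), heading=288, 3 segment(s) drawn
Waypoints (4 total):
(0, 0)
(3, 0)
(8, 0)
(10.163, -6.657)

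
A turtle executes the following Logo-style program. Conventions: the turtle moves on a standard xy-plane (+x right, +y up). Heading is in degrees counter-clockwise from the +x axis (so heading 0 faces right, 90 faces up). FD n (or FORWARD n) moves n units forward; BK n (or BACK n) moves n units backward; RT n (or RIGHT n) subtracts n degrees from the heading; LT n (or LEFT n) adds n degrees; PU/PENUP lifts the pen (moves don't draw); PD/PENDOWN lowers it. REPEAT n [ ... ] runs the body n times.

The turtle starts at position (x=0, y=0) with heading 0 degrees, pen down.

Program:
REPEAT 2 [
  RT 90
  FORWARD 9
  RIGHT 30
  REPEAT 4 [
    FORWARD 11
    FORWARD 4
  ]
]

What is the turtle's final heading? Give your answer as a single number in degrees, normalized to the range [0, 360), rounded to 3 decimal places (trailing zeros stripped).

Executing turtle program step by step:
Start: pos=(0,0), heading=0, pen down
REPEAT 2 [
  -- iteration 1/2 --
  RT 90: heading 0 -> 270
  FD 9: (0,0) -> (0,-9) [heading=270, draw]
  RT 30: heading 270 -> 240
  REPEAT 4 [
    -- iteration 1/4 --
    FD 11: (0,-9) -> (-5.5,-18.526) [heading=240, draw]
    FD 4: (-5.5,-18.526) -> (-7.5,-21.99) [heading=240, draw]
    -- iteration 2/4 --
    FD 11: (-7.5,-21.99) -> (-13,-31.517) [heading=240, draw]
    FD 4: (-13,-31.517) -> (-15,-34.981) [heading=240, draw]
    -- iteration 3/4 --
    FD 11: (-15,-34.981) -> (-20.5,-44.507) [heading=240, draw]
    FD 4: (-20.5,-44.507) -> (-22.5,-47.971) [heading=240, draw]
    -- iteration 4/4 --
    FD 11: (-22.5,-47.971) -> (-28,-57.497) [heading=240, draw]
    FD 4: (-28,-57.497) -> (-30,-60.962) [heading=240, draw]
  ]
  -- iteration 2/2 --
  RT 90: heading 240 -> 150
  FD 9: (-30,-60.962) -> (-37.794,-56.462) [heading=150, draw]
  RT 30: heading 150 -> 120
  REPEAT 4 [
    -- iteration 1/4 --
    FD 11: (-37.794,-56.462) -> (-43.294,-46.935) [heading=120, draw]
    FD 4: (-43.294,-46.935) -> (-45.294,-43.471) [heading=120, draw]
    -- iteration 2/4 --
    FD 11: (-45.294,-43.471) -> (-50.794,-33.945) [heading=120, draw]
    FD 4: (-50.794,-33.945) -> (-52.794,-30.481) [heading=120, draw]
    -- iteration 3/4 --
    FD 11: (-52.794,-30.481) -> (-58.294,-20.954) [heading=120, draw]
    FD 4: (-58.294,-20.954) -> (-60.294,-17.49) [heading=120, draw]
    -- iteration 4/4 --
    FD 11: (-60.294,-17.49) -> (-65.794,-7.964) [heading=120, draw]
    FD 4: (-65.794,-7.964) -> (-67.794,-4.5) [heading=120, draw]
  ]
]
Final: pos=(-67.794,-4.5), heading=120, 18 segment(s) drawn

Answer: 120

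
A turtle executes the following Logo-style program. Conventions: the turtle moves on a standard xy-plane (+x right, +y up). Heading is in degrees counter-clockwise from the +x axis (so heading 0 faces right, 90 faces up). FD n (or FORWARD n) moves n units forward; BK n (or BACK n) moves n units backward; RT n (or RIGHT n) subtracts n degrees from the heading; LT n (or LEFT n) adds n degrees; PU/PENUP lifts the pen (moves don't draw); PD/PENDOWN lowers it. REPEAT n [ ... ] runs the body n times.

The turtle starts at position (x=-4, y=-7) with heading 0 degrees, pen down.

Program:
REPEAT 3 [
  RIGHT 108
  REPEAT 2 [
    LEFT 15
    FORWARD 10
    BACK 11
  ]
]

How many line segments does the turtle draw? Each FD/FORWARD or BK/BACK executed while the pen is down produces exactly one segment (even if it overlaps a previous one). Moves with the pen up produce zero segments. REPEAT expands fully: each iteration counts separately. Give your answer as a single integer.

Executing turtle program step by step:
Start: pos=(-4,-7), heading=0, pen down
REPEAT 3 [
  -- iteration 1/3 --
  RT 108: heading 0 -> 252
  REPEAT 2 [
    -- iteration 1/2 --
    LT 15: heading 252 -> 267
    FD 10: (-4,-7) -> (-4.523,-16.986) [heading=267, draw]
    BK 11: (-4.523,-16.986) -> (-3.948,-6.001) [heading=267, draw]
    -- iteration 2/2 --
    LT 15: heading 267 -> 282
    FD 10: (-3.948,-6.001) -> (-1.869,-15.783) [heading=282, draw]
    BK 11: (-1.869,-15.783) -> (-4.156,-5.023) [heading=282, draw]
  ]
  -- iteration 2/3 --
  RT 108: heading 282 -> 174
  REPEAT 2 [
    -- iteration 1/2 --
    LT 15: heading 174 -> 189
    FD 10: (-4.156,-5.023) -> (-14.032,-6.588) [heading=189, draw]
    BK 11: (-14.032,-6.588) -> (-3.168,-4.867) [heading=189, draw]
    -- iteration 2/2 --
    LT 15: heading 189 -> 204
    FD 10: (-3.168,-4.867) -> (-12.303,-8.934) [heading=204, draw]
    BK 11: (-12.303,-8.934) -> (-2.254,-4.46) [heading=204, draw]
  ]
  -- iteration 3/3 --
  RT 108: heading 204 -> 96
  REPEAT 2 [
    -- iteration 1/2 --
    LT 15: heading 96 -> 111
    FD 10: (-2.254,-4.46) -> (-5.838,4.876) [heading=111, draw]
    BK 11: (-5.838,4.876) -> (-1.896,-5.394) [heading=111, draw]
    -- iteration 2/2 --
    LT 15: heading 111 -> 126
    FD 10: (-1.896,-5.394) -> (-7.774,2.697) [heading=126, draw]
    BK 11: (-7.774,2.697) -> (-1.308,-6.203) [heading=126, draw]
  ]
]
Final: pos=(-1.308,-6.203), heading=126, 12 segment(s) drawn
Segments drawn: 12

Answer: 12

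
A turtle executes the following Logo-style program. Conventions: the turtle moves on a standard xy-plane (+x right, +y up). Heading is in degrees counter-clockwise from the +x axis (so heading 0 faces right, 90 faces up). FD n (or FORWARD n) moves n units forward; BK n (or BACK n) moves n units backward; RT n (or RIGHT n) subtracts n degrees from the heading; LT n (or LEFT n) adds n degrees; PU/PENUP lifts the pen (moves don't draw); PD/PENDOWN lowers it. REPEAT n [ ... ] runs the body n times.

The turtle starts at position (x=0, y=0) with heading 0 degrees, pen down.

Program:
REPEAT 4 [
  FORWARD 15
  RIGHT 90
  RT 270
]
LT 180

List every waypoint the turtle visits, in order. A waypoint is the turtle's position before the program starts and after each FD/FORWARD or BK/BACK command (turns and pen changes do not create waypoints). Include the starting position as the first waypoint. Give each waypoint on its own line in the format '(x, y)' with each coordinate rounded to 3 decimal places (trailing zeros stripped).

Answer: (0, 0)
(15, 0)
(30, 0)
(45, 0)
(60, 0)

Derivation:
Executing turtle program step by step:
Start: pos=(0,0), heading=0, pen down
REPEAT 4 [
  -- iteration 1/4 --
  FD 15: (0,0) -> (15,0) [heading=0, draw]
  RT 90: heading 0 -> 270
  RT 270: heading 270 -> 0
  -- iteration 2/4 --
  FD 15: (15,0) -> (30,0) [heading=0, draw]
  RT 90: heading 0 -> 270
  RT 270: heading 270 -> 0
  -- iteration 3/4 --
  FD 15: (30,0) -> (45,0) [heading=0, draw]
  RT 90: heading 0 -> 270
  RT 270: heading 270 -> 0
  -- iteration 4/4 --
  FD 15: (45,0) -> (60,0) [heading=0, draw]
  RT 90: heading 0 -> 270
  RT 270: heading 270 -> 0
]
LT 180: heading 0 -> 180
Final: pos=(60,0), heading=180, 4 segment(s) drawn
Waypoints (5 total):
(0, 0)
(15, 0)
(30, 0)
(45, 0)
(60, 0)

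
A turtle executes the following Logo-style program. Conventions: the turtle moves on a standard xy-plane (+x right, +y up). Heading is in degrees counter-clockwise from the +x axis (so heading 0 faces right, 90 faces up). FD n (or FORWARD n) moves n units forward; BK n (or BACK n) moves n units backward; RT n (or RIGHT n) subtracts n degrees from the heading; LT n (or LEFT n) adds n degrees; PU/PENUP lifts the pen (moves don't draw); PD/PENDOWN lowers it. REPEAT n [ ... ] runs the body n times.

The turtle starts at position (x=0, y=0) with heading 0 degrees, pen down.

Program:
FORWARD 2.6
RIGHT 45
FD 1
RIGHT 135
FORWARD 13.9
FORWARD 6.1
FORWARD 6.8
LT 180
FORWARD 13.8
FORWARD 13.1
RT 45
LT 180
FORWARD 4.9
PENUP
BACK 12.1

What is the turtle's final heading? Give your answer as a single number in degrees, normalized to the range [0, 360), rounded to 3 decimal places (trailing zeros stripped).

Answer: 135

Derivation:
Executing turtle program step by step:
Start: pos=(0,0), heading=0, pen down
FD 2.6: (0,0) -> (2.6,0) [heading=0, draw]
RT 45: heading 0 -> 315
FD 1: (2.6,0) -> (3.307,-0.707) [heading=315, draw]
RT 135: heading 315 -> 180
FD 13.9: (3.307,-0.707) -> (-10.593,-0.707) [heading=180, draw]
FD 6.1: (-10.593,-0.707) -> (-16.693,-0.707) [heading=180, draw]
FD 6.8: (-16.693,-0.707) -> (-23.493,-0.707) [heading=180, draw]
LT 180: heading 180 -> 0
FD 13.8: (-23.493,-0.707) -> (-9.693,-0.707) [heading=0, draw]
FD 13.1: (-9.693,-0.707) -> (3.407,-0.707) [heading=0, draw]
RT 45: heading 0 -> 315
LT 180: heading 315 -> 135
FD 4.9: (3.407,-0.707) -> (-0.058,2.758) [heading=135, draw]
PU: pen up
BK 12.1: (-0.058,2.758) -> (8.498,-5.798) [heading=135, move]
Final: pos=(8.498,-5.798), heading=135, 8 segment(s) drawn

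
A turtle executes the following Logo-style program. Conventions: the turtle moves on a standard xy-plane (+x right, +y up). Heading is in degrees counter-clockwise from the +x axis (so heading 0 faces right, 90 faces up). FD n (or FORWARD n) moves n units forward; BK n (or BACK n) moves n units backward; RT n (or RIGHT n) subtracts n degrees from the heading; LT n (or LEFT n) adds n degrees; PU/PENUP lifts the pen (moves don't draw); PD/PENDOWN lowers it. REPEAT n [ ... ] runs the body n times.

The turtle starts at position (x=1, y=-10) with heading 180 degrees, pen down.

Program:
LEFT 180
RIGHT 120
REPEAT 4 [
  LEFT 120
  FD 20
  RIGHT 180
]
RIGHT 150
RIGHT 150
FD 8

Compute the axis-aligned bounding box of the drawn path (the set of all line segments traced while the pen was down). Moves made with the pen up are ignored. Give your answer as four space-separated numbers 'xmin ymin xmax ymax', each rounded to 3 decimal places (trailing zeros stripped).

Answer: 1 -44.641 31 -10

Derivation:
Executing turtle program step by step:
Start: pos=(1,-10), heading=180, pen down
LT 180: heading 180 -> 0
RT 120: heading 0 -> 240
REPEAT 4 [
  -- iteration 1/4 --
  LT 120: heading 240 -> 0
  FD 20: (1,-10) -> (21,-10) [heading=0, draw]
  RT 180: heading 0 -> 180
  -- iteration 2/4 --
  LT 120: heading 180 -> 300
  FD 20: (21,-10) -> (31,-27.321) [heading=300, draw]
  RT 180: heading 300 -> 120
  -- iteration 3/4 --
  LT 120: heading 120 -> 240
  FD 20: (31,-27.321) -> (21,-44.641) [heading=240, draw]
  RT 180: heading 240 -> 60
  -- iteration 4/4 --
  LT 120: heading 60 -> 180
  FD 20: (21,-44.641) -> (1,-44.641) [heading=180, draw]
  RT 180: heading 180 -> 0
]
RT 150: heading 0 -> 210
RT 150: heading 210 -> 60
FD 8: (1,-44.641) -> (5,-37.713) [heading=60, draw]
Final: pos=(5,-37.713), heading=60, 5 segment(s) drawn

Segment endpoints: x in {1, 1, 5, 21, 21, 31}, y in {-44.641, -37.713, -27.321, -10, -10}
xmin=1, ymin=-44.641, xmax=31, ymax=-10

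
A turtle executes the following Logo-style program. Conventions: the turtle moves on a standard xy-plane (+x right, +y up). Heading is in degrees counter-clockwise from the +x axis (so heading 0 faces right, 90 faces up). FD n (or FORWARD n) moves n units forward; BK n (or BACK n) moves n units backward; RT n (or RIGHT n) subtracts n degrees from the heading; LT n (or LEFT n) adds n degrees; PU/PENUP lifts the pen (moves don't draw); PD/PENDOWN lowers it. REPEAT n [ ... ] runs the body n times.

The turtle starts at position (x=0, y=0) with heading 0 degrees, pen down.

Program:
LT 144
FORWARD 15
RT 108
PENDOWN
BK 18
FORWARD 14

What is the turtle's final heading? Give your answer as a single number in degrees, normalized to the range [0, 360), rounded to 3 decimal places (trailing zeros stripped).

Executing turtle program step by step:
Start: pos=(0,0), heading=0, pen down
LT 144: heading 0 -> 144
FD 15: (0,0) -> (-12.135,8.817) [heading=144, draw]
RT 108: heading 144 -> 36
PD: pen down
BK 18: (-12.135,8.817) -> (-26.698,-1.763) [heading=36, draw]
FD 14: (-26.698,-1.763) -> (-15.371,6.466) [heading=36, draw]
Final: pos=(-15.371,6.466), heading=36, 3 segment(s) drawn

Answer: 36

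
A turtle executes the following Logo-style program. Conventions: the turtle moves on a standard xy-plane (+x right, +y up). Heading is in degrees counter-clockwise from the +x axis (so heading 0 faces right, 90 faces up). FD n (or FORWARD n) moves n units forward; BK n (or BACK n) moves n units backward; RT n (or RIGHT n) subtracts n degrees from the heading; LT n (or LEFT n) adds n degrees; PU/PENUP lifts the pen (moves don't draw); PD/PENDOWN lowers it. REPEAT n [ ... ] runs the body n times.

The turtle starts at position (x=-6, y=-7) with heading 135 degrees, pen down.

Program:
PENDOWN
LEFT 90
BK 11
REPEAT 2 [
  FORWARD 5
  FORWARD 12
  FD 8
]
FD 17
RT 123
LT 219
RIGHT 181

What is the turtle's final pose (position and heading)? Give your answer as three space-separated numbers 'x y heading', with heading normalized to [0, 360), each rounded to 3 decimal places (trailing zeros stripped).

Executing turtle program step by step:
Start: pos=(-6,-7), heading=135, pen down
PD: pen down
LT 90: heading 135 -> 225
BK 11: (-6,-7) -> (1.778,0.778) [heading=225, draw]
REPEAT 2 [
  -- iteration 1/2 --
  FD 5: (1.778,0.778) -> (-1.757,-2.757) [heading=225, draw]
  FD 12: (-1.757,-2.757) -> (-10.243,-11.243) [heading=225, draw]
  FD 8: (-10.243,-11.243) -> (-15.899,-16.899) [heading=225, draw]
  -- iteration 2/2 --
  FD 5: (-15.899,-16.899) -> (-19.435,-20.435) [heading=225, draw]
  FD 12: (-19.435,-20.435) -> (-27.92,-28.92) [heading=225, draw]
  FD 8: (-27.92,-28.92) -> (-33.577,-34.577) [heading=225, draw]
]
FD 17: (-33.577,-34.577) -> (-45.598,-46.598) [heading=225, draw]
RT 123: heading 225 -> 102
LT 219: heading 102 -> 321
RT 181: heading 321 -> 140
Final: pos=(-45.598,-46.598), heading=140, 8 segment(s) drawn

Answer: -45.598 -46.598 140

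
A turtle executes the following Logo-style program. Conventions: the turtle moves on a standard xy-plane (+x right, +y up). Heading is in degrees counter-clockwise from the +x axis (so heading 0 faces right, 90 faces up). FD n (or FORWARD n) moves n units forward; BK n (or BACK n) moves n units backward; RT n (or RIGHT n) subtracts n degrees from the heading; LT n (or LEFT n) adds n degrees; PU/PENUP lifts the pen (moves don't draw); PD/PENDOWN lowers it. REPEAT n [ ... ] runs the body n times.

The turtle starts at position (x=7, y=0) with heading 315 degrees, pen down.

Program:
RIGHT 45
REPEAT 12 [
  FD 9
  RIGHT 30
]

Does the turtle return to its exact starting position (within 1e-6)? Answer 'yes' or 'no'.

Executing turtle program step by step:
Start: pos=(7,0), heading=315, pen down
RT 45: heading 315 -> 270
REPEAT 12 [
  -- iteration 1/12 --
  FD 9: (7,0) -> (7,-9) [heading=270, draw]
  RT 30: heading 270 -> 240
  -- iteration 2/12 --
  FD 9: (7,-9) -> (2.5,-16.794) [heading=240, draw]
  RT 30: heading 240 -> 210
  -- iteration 3/12 --
  FD 9: (2.5,-16.794) -> (-5.294,-21.294) [heading=210, draw]
  RT 30: heading 210 -> 180
  -- iteration 4/12 --
  FD 9: (-5.294,-21.294) -> (-14.294,-21.294) [heading=180, draw]
  RT 30: heading 180 -> 150
  -- iteration 5/12 --
  FD 9: (-14.294,-21.294) -> (-22.088,-16.794) [heading=150, draw]
  RT 30: heading 150 -> 120
  -- iteration 6/12 --
  FD 9: (-22.088,-16.794) -> (-26.588,-9) [heading=120, draw]
  RT 30: heading 120 -> 90
  -- iteration 7/12 --
  FD 9: (-26.588,-9) -> (-26.588,0) [heading=90, draw]
  RT 30: heading 90 -> 60
  -- iteration 8/12 --
  FD 9: (-26.588,0) -> (-22.088,7.794) [heading=60, draw]
  RT 30: heading 60 -> 30
  -- iteration 9/12 --
  FD 9: (-22.088,7.794) -> (-14.294,12.294) [heading=30, draw]
  RT 30: heading 30 -> 0
  -- iteration 10/12 --
  FD 9: (-14.294,12.294) -> (-5.294,12.294) [heading=0, draw]
  RT 30: heading 0 -> 330
  -- iteration 11/12 --
  FD 9: (-5.294,12.294) -> (2.5,7.794) [heading=330, draw]
  RT 30: heading 330 -> 300
  -- iteration 12/12 --
  FD 9: (2.5,7.794) -> (7,0) [heading=300, draw]
  RT 30: heading 300 -> 270
]
Final: pos=(7,0), heading=270, 12 segment(s) drawn

Start position: (7, 0)
Final position: (7, 0)
Distance = 0; < 1e-6 -> CLOSED

Answer: yes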